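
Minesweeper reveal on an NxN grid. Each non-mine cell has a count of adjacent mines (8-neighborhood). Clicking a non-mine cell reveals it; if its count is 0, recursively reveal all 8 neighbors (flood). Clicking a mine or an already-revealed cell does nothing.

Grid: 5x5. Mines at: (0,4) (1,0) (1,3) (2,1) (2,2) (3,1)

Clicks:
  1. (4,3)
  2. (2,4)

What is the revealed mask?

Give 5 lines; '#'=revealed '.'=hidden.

Click 1 (4,3) count=0: revealed 8 new [(2,3) (2,4) (3,2) (3,3) (3,4) (4,2) (4,3) (4,4)] -> total=8
Click 2 (2,4) count=1: revealed 0 new [(none)] -> total=8

Answer: .....
.....
...##
..###
..###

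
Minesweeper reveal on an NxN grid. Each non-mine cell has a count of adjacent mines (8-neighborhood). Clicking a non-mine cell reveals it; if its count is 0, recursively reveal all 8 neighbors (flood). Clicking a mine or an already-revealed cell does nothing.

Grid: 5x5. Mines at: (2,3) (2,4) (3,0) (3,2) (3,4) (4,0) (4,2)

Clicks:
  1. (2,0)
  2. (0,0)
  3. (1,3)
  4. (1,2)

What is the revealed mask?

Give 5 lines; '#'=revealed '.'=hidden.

Answer: #####
#####
###..
.....
.....

Derivation:
Click 1 (2,0) count=1: revealed 1 new [(2,0)] -> total=1
Click 2 (0,0) count=0: revealed 12 new [(0,0) (0,1) (0,2) (0,3) (0,4) (1,0) (1,1) (1,2) (1,3) (1,4) (2,1) (2,2)] -> total=13
Click 3 (1,3) count=2: revealed 0 new [(none)] -> total=13
Click 4 (1,2) count=1: revealed 0 new [(none)] -> total=13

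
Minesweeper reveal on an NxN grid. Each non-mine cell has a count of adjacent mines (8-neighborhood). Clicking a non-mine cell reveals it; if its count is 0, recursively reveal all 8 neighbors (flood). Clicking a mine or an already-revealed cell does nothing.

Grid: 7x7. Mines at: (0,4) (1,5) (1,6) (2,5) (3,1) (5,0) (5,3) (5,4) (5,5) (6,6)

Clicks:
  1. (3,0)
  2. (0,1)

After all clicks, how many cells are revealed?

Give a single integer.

Click 1 (3,0) count=1: revealed 1 new [(3,0)] -> total=1
Click 2 (0,1) count=0: revealed 20 new [(0,0) (0,1) (0,2) (0,3) (1,0) (1,1) (1,2) (1,3) (1,4) (2,0) (2,1) (2,2) (2,3) (2,4) (3,2) (3,3) (3,4) (4,2) (4,3) (4,4)] -> total=21

Answer: 21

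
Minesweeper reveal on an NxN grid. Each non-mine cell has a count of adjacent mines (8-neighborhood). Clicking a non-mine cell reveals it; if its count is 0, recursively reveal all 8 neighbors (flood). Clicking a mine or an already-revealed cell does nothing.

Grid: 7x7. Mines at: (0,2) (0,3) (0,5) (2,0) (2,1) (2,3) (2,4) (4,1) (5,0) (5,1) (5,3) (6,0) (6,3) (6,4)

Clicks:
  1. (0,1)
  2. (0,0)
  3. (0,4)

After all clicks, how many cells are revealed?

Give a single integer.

Answer: 5

Derivation:
Click 1 (0,1) count=1: revealed 1 new [(0,1)] -> total=1
Click 2 (0,0) count=0: revealed 3 new [(0,0) (1,0) (1,1)] -> total=4
Click 3 (0,4) count=2: revealed 1 new [(0,4)] -> total=5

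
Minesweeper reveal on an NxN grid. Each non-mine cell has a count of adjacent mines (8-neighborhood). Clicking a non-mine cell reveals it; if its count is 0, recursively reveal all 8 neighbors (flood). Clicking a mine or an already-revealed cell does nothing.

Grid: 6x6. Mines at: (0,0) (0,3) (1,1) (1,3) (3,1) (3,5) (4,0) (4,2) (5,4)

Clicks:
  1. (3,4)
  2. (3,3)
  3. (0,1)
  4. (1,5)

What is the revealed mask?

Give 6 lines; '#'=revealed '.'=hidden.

Click 1 (3,4) count=1: revealed 1 new [(3,4)] -> total=1
Click 2 (3,3) count=1: revealed 1 new [(3,3)] -> total=2
Click 3 (0,1) count=2: revealed 1 new [(0,1)] -> total=3
Click 4 (1,5) count=0: revealed 6 new [(0,4) (0,5) (1,4) (1,5) (2,4) (2,5)] -> total=9

Answer: .#..##
....##
....##
...##.
......
......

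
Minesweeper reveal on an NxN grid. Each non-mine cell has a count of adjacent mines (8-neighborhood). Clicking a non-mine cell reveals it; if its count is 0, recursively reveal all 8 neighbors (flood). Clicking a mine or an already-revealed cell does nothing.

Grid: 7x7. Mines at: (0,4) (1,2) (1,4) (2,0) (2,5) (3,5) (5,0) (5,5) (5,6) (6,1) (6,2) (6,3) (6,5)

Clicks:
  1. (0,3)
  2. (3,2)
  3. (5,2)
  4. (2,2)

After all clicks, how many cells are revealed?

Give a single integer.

Answer: 17

Derivation:
Click 1 (0,3) count=3: revealed 1 new [(0,3)] -> total=1
Click 2 (3,2) count=0: revealed 16 new [(2,1) (2,2) (2,3) (2,4) (3,1) (3,2) (3,3) (3,4) (4,1) (4,2) (4,3) (4,4) (5,1) (5,2) (5,3) (5,4)] -> total=17
Click 3 (5,2) count=3: revealed 0 new [(none)] -> total=17
Click 4 (2,2) count=1: revealed 0 new [(none)] -> total=17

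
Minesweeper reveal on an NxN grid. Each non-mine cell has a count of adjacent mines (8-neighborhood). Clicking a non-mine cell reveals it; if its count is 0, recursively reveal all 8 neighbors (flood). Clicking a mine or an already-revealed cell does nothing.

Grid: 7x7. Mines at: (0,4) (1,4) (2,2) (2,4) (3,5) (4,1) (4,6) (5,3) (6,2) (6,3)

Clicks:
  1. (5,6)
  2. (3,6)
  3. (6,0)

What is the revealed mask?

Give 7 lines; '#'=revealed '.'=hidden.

Answer: .......
.......
.......
......#
.......
##....#
##.....

Derivation:
Click 1 (5,6) count=1: revealed 1 new [(5,6)] -> total=1
Click 2 (3,6) count=2: revealed 1 new [(3,6)] -> total=2
Click 3 (6,0) count=0: revealed 4 new [(5,0) (5,1) (6,0) (6,1)] -> total=6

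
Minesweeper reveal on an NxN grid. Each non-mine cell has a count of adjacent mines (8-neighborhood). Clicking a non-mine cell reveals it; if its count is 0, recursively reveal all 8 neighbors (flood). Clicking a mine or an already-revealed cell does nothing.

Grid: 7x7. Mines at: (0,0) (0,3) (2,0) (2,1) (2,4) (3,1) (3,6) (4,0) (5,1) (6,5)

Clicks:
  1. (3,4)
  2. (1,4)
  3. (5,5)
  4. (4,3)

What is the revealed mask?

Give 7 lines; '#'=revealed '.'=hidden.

Click 1 (3,4) count=1: revealed 1 new [(3,4)] -> total=1
Click 2 (1,4) count=2: revealed 1 new [(1,4)] -> total=2
Click 3 (5,5) count=1: revealed 1 new [(5,5)] -> total=3
Click 4 (4,3) count=0: revealed 13 new [(3,2) (3,3) (3,5) (4,2) (4,3) (4,4) (4,5) (5,2) (5,3) (5,4) (6,2) (6,3) (6,4)] -> total=16

Answer: .......
....#..
.......
..####.
..####.
..####.
..###..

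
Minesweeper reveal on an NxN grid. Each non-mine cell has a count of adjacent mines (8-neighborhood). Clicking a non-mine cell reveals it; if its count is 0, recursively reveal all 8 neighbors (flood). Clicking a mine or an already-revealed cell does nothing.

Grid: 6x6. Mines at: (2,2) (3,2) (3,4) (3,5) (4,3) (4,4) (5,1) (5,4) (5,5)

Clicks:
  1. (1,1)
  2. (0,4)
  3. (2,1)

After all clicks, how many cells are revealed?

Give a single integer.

Click 1 (1,1) count=1: revealed 1 new [(1,1)] -> total=1
Click 2 (0,4) count=0: revealed 20 new [(0,0) (0,1) (0,2) (0,3) (0,4) (0,5) (1,0) (1,2) (1,3) (1,4) (1,5) (2,0) (2,1) (2,3) (2,4) (2,5) (3,0) (3,1) (4,0) (4,1)] -> total=21
Click 3 (2,1) count=2: revealed 0 new [(none)] -> total=21

Answer: 21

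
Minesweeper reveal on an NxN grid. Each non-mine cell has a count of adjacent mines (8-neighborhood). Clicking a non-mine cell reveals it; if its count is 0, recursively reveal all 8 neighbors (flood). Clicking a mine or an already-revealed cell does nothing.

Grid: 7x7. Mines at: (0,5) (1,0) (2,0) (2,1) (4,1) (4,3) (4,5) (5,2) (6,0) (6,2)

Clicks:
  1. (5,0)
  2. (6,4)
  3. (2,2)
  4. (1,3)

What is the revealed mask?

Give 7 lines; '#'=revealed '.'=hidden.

Click 1 (5,0) count=2: revealed 1 new [(5,0)] -> total=1
Click 2 (6,4) count=0: revealed 8 new [(5,3) (5,4) (5,5) (5,6) (6,3) (6,4) (6,5) (6,6)] -> total=9
Click 3 (2,2) count=1: revealed 1 new [(2,2)] -> total=10
Click 4 (1,3) count=0: revealed 19 new [(0,1) (0,2) (0,3) (0,4) (1,1) (1,2) (1,3) (1,4) (1,5) (1,6) (2,3) (2,4) (2,5) (2,6) (3,2) (3,3) (3,4) (3,5) (3,6)] -> total=29

Answer: .####..
.######
..#####
..#####
.......
#..####
...####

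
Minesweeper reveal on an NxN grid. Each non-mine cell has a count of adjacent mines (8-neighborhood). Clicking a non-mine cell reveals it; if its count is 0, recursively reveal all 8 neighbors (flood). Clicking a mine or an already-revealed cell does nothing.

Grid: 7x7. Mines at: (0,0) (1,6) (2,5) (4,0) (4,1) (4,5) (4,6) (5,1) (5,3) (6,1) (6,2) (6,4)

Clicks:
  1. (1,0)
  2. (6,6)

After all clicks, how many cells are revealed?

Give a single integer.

Click 1 (1,0) count=1: revealed 1 new [(1,0)] -> total=1
Click 2 (6,6) count=0: revealed 4 new [(5,5) (5,6) (6,5) (6,6)] -> total=5

Answer: 5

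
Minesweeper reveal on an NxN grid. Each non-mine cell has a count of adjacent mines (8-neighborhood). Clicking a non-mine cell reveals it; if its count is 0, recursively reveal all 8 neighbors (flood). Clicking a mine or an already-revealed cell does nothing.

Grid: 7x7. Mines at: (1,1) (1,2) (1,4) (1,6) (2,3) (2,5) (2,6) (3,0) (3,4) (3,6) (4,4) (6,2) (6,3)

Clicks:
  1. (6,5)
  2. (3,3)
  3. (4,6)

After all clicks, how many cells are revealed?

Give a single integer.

Click 1 (6,5) count=0: revealed 8 new [(4,5) (4,6) (5,4) (5,5) (5,6) (6,4) (6,5) (6,6)] -> total=8
Click 2 (3,3) count=3: revealed 1 new [(3,3)] -> total=9
Click 3 (4,6) count=1: revealed 0 new [(none)] -> total=9

Answer: 9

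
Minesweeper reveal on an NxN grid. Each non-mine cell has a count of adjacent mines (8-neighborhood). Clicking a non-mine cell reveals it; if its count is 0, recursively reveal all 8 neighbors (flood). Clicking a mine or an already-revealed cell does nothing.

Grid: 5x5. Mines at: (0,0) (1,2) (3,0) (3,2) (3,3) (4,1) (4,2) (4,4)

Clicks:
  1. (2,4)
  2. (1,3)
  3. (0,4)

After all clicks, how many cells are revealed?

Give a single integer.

Answer: 6

Derivation:
Click 1 (2,4) count=1: revealed 1 new [(2,4)] -> total=1
Click 2 (1,3) count=1: revealed 1 new [(1,3)] -> total=2
Click 3 (0,4) count=0: revealed 4 new [(0,3) (0,4) (1,4) (2,3)] -> total=6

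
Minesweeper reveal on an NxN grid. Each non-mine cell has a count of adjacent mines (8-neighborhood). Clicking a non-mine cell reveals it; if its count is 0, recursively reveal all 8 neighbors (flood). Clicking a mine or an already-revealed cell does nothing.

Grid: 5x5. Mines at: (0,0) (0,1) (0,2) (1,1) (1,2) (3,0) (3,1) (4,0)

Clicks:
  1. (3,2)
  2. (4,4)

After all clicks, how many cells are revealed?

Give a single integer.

Answer: 13

Derivation:
Click 1 (3,2) count=1: revealed 1 new [(3,2)] -> total=1
Click 2 (4,4) count=0: revealed 12 new [(0,3) (0,4) (1,3) (1,4) (2,2) (2,3) (2,4) (3,3) (3,4) (4,2) (4,3) (4,4)] -> total=13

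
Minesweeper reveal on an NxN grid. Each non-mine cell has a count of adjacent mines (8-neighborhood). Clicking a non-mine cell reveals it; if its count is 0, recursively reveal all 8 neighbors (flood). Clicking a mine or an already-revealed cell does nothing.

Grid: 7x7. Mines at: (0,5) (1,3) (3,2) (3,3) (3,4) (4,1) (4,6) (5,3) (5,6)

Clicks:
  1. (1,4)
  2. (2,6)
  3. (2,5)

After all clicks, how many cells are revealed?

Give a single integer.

Answer: 7

Derivation:
Click 1 (1,4) count=2: revealed 1 new [(1,4)] -> total=1
Click 2 (2,6) count=0: revealed 6 new [(1,5) (1,6) (2,5) (2,6) (3,5) (3,6)] -> total=7
Click 3 (2,5) count=1: revealed 0 new [(none)] -> total=7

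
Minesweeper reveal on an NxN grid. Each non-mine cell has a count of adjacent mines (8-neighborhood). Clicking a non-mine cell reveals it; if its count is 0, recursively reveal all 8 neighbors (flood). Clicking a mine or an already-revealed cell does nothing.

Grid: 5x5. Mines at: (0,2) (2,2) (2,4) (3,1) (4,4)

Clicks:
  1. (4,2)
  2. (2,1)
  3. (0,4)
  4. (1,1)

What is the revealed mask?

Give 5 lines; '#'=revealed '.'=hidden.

Click 1 (4,2) count=1: revealed 1 new [(4,2)] -> total=1
Click 2 (2,1) count=2: revealed 1 new [(2,1)] -> total=2
Click 3 (0,4) count=0: revealed 4 new [(0,3) (0,4) (1,3) (1,4)] -> total=6
Click 4 (1,1) count=2: revealed 1 new [(1,1)] -> total=7

Answer: ...##
.#.##
.#...
.....
..#..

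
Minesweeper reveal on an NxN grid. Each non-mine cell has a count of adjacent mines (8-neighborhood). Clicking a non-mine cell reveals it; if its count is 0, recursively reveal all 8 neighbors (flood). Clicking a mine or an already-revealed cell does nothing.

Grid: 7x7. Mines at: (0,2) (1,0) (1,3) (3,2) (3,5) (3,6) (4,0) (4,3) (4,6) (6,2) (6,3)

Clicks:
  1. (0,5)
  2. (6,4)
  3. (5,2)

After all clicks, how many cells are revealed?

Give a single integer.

Answer: 11

Derivation:
Click 1 (0,5) count=0: revealed 9 new [(0,4) (0,5) (0,6) (1,4) (1,5) (1,6) (2,4) (2,5) (2,6)] -> total=9
Click 2 (6,4) count=1: revealed 1 new [(6,4)] -> total=10
Click 3 (5,2) count=3: revealed 1 new [(5,2)] -> total=11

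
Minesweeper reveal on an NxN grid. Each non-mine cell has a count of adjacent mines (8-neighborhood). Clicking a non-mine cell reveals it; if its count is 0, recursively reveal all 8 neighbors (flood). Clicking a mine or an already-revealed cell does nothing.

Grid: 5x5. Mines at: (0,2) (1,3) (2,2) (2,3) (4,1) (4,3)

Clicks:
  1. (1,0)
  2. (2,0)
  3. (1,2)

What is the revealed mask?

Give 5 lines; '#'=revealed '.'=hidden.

Answer: ##...
###..
##...
##...
.....

Derivation:
Click 1 (1,0) count=0: revealed 8 new [(0,0) (0,1) (1,0) (1,1) (2,0) (2,1) (3,0) (3,1)] -> total=8
Click 2 (2,0) count=0: revealed 0 new [(none)] -> total=8
Click 3 (1,2) count=4: revealed 1 new [(1,2)] -> total=9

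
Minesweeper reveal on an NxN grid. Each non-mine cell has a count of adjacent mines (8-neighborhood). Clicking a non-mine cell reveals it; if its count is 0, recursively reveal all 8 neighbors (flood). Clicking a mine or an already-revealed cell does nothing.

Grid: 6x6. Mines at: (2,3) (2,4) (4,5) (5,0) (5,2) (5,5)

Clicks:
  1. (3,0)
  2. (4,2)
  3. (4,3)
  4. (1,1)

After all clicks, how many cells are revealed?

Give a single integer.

Answer: 22

Derivation:
Click 1 (3,0) count=0: revealed 21 new [(0,0) (0,1) (0,2) (0,3) (0,4) (0,5) (1,0) (1,1) (1,2) (1,3) (1,4) (1,5) (2,0) (2,1) (2,2) (3,0) (3,1) (3,2) (4,0) (4,1) (4,2)] -> total=21
Click 2 (4,2) count=1: revealed 0 new [(none)] -> total=21
Click 3 (4,3) count=1: revealed 1 new [(4,3)] -> total=22
Click 4 (1,1) count=0: revealed 0 new [(none)] -> total=22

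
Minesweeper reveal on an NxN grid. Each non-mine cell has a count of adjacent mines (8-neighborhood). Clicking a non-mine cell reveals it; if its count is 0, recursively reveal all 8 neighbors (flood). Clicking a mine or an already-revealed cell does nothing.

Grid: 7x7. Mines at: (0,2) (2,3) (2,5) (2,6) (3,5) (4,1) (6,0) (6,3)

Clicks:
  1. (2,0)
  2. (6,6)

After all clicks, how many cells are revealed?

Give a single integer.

Click 1 (2,0) count=0: revealed 11 new [(0,0) (0,1) (1,0) (1,1) (1,2) (2,0) (2,1) (2,2) (3,0) (3,1) (3,2)] -> total=11
Click 2 (6,6) count=0: revealed 9 new [(4,4) (4,5) (4,6) (5,4) (5,5) (5,6) (6,4) (6,5) (6,6)] -> total=20

Answer: 20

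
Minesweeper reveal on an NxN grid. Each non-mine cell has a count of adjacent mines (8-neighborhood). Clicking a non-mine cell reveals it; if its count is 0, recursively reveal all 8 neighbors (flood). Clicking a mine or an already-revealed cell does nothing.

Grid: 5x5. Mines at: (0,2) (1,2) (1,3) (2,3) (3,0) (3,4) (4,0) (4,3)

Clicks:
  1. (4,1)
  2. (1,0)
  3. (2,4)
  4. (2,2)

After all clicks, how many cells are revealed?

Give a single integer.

Click 1 (4,1) count=2: revealed 1 new [(4,1)] -> total=1
Click 2 (1,0) count=0: revealed 6 new [(0,0) (0,1) (1,0) (1,1) (2,0) (2,1)] -> total=7
Click 3 (2,4) count=3: revealed 1 new [(2,4)] -> total=8
Click 4 (2,2) count=3: revealed 1 new [(2,2)] -> total=9

Answer: 9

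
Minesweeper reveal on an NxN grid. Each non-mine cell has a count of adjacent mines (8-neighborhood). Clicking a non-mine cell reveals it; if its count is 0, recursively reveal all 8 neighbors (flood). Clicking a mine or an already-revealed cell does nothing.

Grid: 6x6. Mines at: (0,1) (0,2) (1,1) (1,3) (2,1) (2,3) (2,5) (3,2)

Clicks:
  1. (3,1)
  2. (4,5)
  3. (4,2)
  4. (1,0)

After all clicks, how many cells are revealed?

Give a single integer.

Click 1 (3,1) count=2: revealed 1 new [(3,1)] -> total=1
Click 2 (4,5) count=0: revealed 16 new [(3,0) (3,3) (3,4) (3,5) (4,0) (4,1) (4,2) (4,3) (4,4) (4,5) (5,0) (5,1) (5,2) (5,3) (5,4) (5,5)] -> total=17
Click 3 (4,2) count=1: revealed 0 new [(none)] -> total=17
Click 4 (1,0) count=3: revealed 1 new [(1,0)] -> total=18

Answer: 18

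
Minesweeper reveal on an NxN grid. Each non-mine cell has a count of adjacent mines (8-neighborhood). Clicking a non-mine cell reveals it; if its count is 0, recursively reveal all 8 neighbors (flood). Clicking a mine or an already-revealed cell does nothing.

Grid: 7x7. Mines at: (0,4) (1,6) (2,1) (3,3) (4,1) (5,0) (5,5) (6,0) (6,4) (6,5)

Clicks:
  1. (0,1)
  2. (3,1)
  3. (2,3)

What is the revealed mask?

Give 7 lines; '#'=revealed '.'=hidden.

Click 1 (0,1) count=0: revealed 8 new [(0,0) (0,1) (0,2) (0,3) (1,0) (1,1) (1,2) (1,3)] -> total=8
Click 2 (3,1) count=2: revealed 1 new [(3,1)] -> total=9
Click 3 (2,3) count=1: revealed 1 new [(2,3)] -> total=10

Answer: ####...
####...
...#...
.#.....
.......
.......
.......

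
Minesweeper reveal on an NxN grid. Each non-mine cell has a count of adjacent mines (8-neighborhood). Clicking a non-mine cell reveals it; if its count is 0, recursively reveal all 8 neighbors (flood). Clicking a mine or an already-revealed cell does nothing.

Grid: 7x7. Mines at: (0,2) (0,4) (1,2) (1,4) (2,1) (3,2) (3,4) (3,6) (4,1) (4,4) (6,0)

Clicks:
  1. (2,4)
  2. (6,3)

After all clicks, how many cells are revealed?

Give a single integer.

Click 1 (2,4) count=2: revealed 1 new [(2,4)] -> total=1
Click 2 (6,3) count=0: revealed 14 new [(4,5) (4,6) (5,1) (5,2) (5,3) (5,4) (5,5) (5,6) (6,1) (6,2) (6,3) (6,4) (6,5) (6,6)] -> total=15

Answer: 15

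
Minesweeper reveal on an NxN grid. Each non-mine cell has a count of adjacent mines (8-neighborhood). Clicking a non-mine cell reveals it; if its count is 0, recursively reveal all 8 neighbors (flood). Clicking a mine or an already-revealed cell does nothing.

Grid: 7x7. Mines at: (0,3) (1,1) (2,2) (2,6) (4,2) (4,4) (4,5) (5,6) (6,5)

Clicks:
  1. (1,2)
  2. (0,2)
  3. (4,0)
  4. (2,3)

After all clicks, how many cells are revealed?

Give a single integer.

Answer: 19

Derivation:
Click 1 (1,2) count=3: revealed 1 new [(1,2)] -> total=1
Click 2 (0,2) count=2: revealed 1 new [(0,2)] -> total=2
Click 3 (4,0) count=0: revealed 16 new [(2,0) (2,1) (3,0) (3,1) (4,0) (4,1) (5,0) (5,1) (5,2) (5,3) (5,4) (6,0) (6,1) (6,2) (6,3) (6,4)] -> total=18
Click 4 (2,3) count=1: revealed 1 new [(2,3)] -> total=19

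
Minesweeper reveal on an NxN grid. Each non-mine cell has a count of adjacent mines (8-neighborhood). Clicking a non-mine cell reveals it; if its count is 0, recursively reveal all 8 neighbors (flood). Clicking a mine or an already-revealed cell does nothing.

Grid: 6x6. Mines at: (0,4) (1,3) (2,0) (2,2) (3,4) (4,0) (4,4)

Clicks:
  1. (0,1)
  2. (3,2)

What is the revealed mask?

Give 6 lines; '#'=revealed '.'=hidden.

Answer: ###...
###...
......
..#...
......
......

Derivation:
Click 1 (0,1) count=0: revealed 6 new [(0,0) (0,1) (0,2) (1,0) (1,1) (1,2)] -> total=6
Click 2 (3,2) count=1: revealed 1 new [(3,2)] -> total=7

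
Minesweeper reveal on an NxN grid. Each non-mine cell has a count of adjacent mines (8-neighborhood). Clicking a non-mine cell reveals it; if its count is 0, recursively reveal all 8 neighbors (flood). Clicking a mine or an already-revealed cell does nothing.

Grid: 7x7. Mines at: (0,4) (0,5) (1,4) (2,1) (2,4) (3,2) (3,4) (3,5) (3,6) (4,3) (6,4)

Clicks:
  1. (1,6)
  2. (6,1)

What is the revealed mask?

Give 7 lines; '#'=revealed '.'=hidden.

Click 1 (1,6) count=1: revealed 1 new [(1,6)] -> total=1
Click 2 (6,1) count=0: revealed 13 new [(3,0) (3,1) (4,0) (4,1) (4,2) (5,0) (5,1) (5,2) (5,3) (6,0) (6,1) (6,2) (6,3)] -> total=14

Answer: .......
......#
.......
##.....
###....
####...
####...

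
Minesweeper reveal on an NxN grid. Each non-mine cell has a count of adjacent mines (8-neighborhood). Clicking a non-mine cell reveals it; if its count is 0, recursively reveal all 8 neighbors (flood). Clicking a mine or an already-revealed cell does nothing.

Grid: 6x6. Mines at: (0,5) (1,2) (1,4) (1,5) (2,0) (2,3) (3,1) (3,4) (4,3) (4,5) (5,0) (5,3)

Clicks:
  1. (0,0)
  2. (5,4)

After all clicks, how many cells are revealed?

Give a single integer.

Answer: 5

Derivation:
Click 1 (0,0) count=0: revealed 4 new [(0,0) (0,1) (1,0) (1,1)] -> total=4
Click 2 (5,4) count=3: revealed 1 new [(5,4)] -> total=5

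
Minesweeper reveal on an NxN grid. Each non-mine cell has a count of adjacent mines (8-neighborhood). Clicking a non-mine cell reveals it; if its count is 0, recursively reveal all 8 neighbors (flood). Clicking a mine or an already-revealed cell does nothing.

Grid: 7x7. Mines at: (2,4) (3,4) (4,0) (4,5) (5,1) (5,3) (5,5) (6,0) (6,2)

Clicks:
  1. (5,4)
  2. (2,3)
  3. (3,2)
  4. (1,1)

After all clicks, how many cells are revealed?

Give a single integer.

Click 1 (5,4) count=3: revealed 1 new [(5,4)] -> total=1
Click 2 (2,3) count=2: revealed 1 new [(2,3)] -> total=2
Click 3 (3,2) count=0: revealed 28 new [(0,0) (0,1) (0,2) (0,3) (0,4) (0,5) (0,6) (1,0) (1,1) (1,2) (1,3) (1,4) (1,5) (1,6) (2,0) (2,1) (2,2) (2,5) (2,6) (3,0) (3,1) (3,2) (3,3) (3,5) (3,6) (4,1) (4,2) (4,3)] -> total=30
Click 4 (1,1) count=0: revealed 0 new [(none)] -> total=30

Answer: 30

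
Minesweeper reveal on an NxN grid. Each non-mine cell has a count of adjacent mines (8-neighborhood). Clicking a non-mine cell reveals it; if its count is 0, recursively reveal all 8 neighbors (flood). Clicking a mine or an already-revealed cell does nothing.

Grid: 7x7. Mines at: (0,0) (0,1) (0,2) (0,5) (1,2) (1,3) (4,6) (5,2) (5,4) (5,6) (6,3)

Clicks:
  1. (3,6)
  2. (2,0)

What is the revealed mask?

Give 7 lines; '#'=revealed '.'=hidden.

Answer: .......
##..###
#######
#######
######.
##.....
##.....

Derivation:
Click 1 (3,6) count=1: revealed 1 new [(3,6)] -> total=1
Click 2 (2,0) count=0: revealed 28 new [(1,0) (1,1) (1,4) (1,5) (1,6) (2,0) (2,1) (2,2) (2,3) (2,4) (2,5) (2,6) (3,0) (3,1) (3,2) (3,3) (3,4) (3,5) (4,0) (4,1) (4,2) (4,3) (4,4) (4,5) (5,0) (5,1) (6,0) (6,1)] -> total=29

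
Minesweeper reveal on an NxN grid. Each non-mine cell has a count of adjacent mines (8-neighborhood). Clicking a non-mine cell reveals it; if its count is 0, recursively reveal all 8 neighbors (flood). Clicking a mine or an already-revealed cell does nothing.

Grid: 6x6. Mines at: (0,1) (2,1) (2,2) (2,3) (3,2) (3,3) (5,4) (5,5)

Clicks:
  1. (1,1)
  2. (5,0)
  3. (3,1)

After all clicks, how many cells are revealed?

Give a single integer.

Answer: 11

Derivation:
Click 1 (1,1) count=3: revealed 1 new [(1,1)] -> total=1
Click 2 (5,0) count=0: revealed 10 new [(3,0) (3,1) (4,0) (4,1) (4,2) (4,3) (5,0) (5,1) (5,2) (5,3)] -> total=11
Click 3 (3,1) count=3: revealed 0 new [(none)] -> total=11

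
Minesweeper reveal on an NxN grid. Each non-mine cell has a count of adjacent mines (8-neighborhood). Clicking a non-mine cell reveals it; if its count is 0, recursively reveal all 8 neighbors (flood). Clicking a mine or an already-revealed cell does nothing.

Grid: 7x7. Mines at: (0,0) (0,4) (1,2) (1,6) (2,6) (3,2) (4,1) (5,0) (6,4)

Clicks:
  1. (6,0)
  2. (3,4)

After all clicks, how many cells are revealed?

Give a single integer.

Click 1 (6,0) count=1: revealed 1 new [(6,0)] -> total=1
Click 2 (3,4) count=0: revealed 20 new [(1,3) (1,4) (1,5) (2,3) (2,4) (2,5) (3,3) (3,4) (3,5) (3,6) (4,3) (4,4) (4,5) (4,6) (5,3) (5,4) (5,5) (5,6) (6,5) (6,6)] -> total=21

Answer: 21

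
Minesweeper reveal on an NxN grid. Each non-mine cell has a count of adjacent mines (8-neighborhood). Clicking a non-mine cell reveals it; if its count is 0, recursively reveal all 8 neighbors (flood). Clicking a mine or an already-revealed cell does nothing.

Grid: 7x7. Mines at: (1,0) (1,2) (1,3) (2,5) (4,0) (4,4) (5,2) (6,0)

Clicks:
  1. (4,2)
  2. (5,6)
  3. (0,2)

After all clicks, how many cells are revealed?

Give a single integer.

Click 1 (4,2) count=1: revealed 1 new [(4,2)] -> total=1
Click 2 (5,6) count=0: revealed 12 new [(3,5) (3,6) (4,5) (4,6) (5,3) (5,4) (5,5) (5,6) (6,3) (6,4) (6,5) (6,6)] -> total=13
Click 3 (0,2) count=2: revealed 1 new [(0,2)] -> total=14

Answer: 14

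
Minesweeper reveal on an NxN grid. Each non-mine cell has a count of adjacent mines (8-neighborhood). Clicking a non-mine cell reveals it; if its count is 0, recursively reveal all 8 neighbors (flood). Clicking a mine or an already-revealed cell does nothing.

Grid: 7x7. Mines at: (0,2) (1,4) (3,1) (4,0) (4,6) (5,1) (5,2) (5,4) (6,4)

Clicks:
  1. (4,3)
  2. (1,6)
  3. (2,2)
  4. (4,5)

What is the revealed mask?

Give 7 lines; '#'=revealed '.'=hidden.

Answer: .....##
.....##
..#..##
.....##
...#.#.
.......
.......

Derivation:
Click 1 (4,3) count=2: revealed 1 new [(4,3)] -> total=1
Click 2 (1,6) count=0: revealed 8 new [(0,5) (0,6) (1,5) (1,6) (2,5) (2,6) (3,5) (3,6)] -> total=9
Click 3 (2,2) count=1: revealed 1 new [(2,2)] -> total=10
Click 4 (4,5) count=2: revealed 1 new [(4,5)] -> total=11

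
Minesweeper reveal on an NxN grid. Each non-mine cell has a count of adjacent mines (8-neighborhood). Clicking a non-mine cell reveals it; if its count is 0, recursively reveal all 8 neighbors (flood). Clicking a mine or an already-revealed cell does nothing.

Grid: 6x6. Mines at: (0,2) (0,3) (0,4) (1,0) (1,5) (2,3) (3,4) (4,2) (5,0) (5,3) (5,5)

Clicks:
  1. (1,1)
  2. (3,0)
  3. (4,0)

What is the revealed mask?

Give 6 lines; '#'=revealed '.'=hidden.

Click 1 (1,1) count=2: revealed 1 new [(1,1)] -> total=1
Click 2 (3,0) count=0: revealed 6 new [(2,0) (2,1) (3,0) (3,1) (4,0) (4,1)] -> total=7
Click 3 (4,0) count=1: revealed 0 new [(none)] -> total=7

Answer: ......
.#....
##....
##....
##....
......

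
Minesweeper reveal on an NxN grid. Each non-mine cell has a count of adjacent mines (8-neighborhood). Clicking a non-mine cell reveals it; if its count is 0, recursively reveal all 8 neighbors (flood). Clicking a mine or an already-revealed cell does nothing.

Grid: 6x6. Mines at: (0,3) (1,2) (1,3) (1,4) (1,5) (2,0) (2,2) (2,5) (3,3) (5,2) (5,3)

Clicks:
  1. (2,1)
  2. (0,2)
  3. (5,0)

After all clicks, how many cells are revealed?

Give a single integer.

Answer: 8

Derivation:
Click 1 (2,1) count=3: revealed 1 new [(2,1)] -> total=1
Click 2 (0,2) count=3: revealed 1 new [(0,2)] -> total=2
Click 3 (5,0) count=0: revealed 6 new [(3,0) (3,1) (4,0) (4,1) (5,0) (5,1)] -> total=8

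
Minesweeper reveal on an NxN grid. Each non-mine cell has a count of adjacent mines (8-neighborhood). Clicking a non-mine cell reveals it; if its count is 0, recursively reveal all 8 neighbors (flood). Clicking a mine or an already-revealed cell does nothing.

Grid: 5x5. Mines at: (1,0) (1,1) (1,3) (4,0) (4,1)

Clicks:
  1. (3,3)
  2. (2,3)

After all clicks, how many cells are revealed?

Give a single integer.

Click 1 (3,3) count=0: revealed 9 new [(2,2) (2,3) (2,4) (3,2) (3,3) (3,4) (4,2) (4,3) (4,4)] -> total=9
Click 2 (2,3) count=1: revealed 0 new [(none)] -> total=9

Answer: 9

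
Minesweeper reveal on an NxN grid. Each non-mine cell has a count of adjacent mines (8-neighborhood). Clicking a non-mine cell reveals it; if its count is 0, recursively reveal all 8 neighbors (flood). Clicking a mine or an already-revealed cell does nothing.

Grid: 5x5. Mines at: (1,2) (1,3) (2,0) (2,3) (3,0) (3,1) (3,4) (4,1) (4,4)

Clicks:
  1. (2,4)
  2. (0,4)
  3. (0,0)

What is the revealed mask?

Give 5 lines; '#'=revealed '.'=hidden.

Answer: ##..#
##...
....#
.....
.....

Derivation:
Click 1 (2,4) count=3: revealed 1 new [(2,4)] -> total=1
Click 2 (0,4) count=1: revealed 1 new [(0,4)] -> total=2
Click 3 (0,0) count=0: revealed 4 new [(0,0) (0,1) (1,0) (1,1)] -> total=6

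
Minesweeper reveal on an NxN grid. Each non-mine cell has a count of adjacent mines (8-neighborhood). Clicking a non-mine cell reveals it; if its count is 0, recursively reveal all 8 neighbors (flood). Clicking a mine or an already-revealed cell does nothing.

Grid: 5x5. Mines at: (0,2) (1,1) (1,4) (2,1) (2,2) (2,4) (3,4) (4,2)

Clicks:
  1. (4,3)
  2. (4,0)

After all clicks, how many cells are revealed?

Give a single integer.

Click 1 (4,3) count=2: revealed 1 new [(4,3)] -> total=1
Click 2 (4,0) count=0: revealed 4 new [(3,0) (3,1) (4,0) (4,1)] -> total=5

Answer: 5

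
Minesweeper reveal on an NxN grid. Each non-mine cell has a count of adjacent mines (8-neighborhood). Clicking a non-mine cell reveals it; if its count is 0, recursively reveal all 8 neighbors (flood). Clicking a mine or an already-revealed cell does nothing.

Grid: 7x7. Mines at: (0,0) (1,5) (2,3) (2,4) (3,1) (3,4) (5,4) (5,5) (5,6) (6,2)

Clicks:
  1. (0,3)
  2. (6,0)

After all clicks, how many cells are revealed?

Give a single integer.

Answer: 14

Derivation:
Click 1 (0,3) count=0: revealed 8 new [(0,1) (0,2) (0,3) (0,4) (1,1) (1,2) (1,3) (1,4)] -> total=8
Click 2 (6,0) count=0: revealed 6 new [(4,0) (4,1) (5,0) (5,1) (6,0) (6,1)] -> total=14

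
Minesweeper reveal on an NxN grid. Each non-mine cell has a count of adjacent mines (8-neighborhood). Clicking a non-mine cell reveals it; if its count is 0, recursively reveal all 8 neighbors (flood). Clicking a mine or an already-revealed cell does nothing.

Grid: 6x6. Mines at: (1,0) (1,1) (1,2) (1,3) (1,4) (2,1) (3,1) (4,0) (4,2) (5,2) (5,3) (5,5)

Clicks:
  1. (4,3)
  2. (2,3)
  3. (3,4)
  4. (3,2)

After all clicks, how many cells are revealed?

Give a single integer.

Answer: 10

Derivation:
Click 1 (4,3) count=3: revealed 1 new [(4,3)] -> total=1
Click 2 (2,3) count=3: revealed 1 new [(2,3)] -> total=2
Click 3 (3,4) count=0: revealed 7 new [(2,4) (2,5) (3,3) (3,4) (3,5) (4,4) (4,5)] -> total=9
Click 4 (3,2) count=3: revealed 1 new [(3,2)] -> total=10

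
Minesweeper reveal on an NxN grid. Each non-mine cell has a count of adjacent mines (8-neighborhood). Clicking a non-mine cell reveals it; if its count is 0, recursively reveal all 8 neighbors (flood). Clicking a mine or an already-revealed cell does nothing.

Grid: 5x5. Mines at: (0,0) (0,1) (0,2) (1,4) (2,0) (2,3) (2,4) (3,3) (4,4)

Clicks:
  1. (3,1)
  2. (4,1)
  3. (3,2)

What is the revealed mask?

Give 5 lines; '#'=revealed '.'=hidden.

Answer: .....
.....
.....
###..
###..

Derivation:
Click 1 (3,1) count=1: revealed 1 new [(3,1)] -> total=1
Click 2 (4,1) count=0: revealed 5 new [(3,0) (3,2) (4,0) (4,1) (4,2)] -> total=6
Click 3 (3,2) count=2: revealed 0 new [(none)] -> total=6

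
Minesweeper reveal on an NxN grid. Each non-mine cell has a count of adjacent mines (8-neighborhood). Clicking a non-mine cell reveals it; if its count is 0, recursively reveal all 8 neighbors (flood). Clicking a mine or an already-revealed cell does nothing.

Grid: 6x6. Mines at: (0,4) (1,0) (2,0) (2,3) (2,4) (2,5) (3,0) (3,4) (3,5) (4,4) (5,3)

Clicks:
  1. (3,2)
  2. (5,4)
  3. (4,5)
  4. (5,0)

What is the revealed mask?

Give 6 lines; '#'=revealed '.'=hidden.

Click 1 (3,2) count=1: revealed 1 new [(3,2)] -> total=1
Click 2 (5,4) count=2: revealed 1 new [(5,4)] -> total=2
Click 3 (4,5) count=3: revealed 1 new [(4,5)] -> total=3
Click 4 (5,0) count=0: revealed 6 new [(4,0) (4,1) (4,2) (5,0) (5,1) (5,2)] -> total=9

Answer: ......
......
......
..#...
###..#
###.#.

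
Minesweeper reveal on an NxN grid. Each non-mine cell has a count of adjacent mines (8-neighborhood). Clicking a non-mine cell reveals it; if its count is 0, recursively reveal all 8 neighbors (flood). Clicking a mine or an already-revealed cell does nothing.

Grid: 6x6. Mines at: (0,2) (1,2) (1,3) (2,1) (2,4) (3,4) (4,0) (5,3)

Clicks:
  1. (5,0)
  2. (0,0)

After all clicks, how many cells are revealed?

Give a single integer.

Answer: 5

Derivation:
Click 1 (5,0) count=1: revealed 1 new [(5,0)] -> total=1
Click 2 (0,0) count=0: revealed 4 new [(0,0) (0,1) (1,0) (1,1)] -> total=5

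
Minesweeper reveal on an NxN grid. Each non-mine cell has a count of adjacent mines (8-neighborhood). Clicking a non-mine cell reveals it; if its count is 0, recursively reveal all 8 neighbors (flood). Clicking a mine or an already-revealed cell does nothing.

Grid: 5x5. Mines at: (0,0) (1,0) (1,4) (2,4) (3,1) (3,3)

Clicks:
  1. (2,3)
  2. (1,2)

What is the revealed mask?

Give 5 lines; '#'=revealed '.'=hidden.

Answer: .###.
.###.
.###.
.....
.....

Derivation:
Click 1 (2,3) count=3: revealed 1 new [(2,3)] -> total=1
Click 2 (1,2) count=0: revealed 8 new [(0,1) (0,2) (0,3) (1,1) (1,2) (1,3) (2,1) (2,2)] -> total=9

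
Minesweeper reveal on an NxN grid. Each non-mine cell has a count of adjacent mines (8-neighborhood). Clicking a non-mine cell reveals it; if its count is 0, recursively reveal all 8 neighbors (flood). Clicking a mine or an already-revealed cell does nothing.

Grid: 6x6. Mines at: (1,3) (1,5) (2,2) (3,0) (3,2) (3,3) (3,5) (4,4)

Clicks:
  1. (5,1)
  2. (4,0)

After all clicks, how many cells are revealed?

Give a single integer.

Click 1 (5,1) count=0: revealed 8 new [(4,0) (4,1) (4,2) (4,3) (5,0) (5,1) (5,2) (5,3)] -> total=8
Click 2 (4,0) count=1: revealed 0 new [(none)] -> total=8

Answer: 8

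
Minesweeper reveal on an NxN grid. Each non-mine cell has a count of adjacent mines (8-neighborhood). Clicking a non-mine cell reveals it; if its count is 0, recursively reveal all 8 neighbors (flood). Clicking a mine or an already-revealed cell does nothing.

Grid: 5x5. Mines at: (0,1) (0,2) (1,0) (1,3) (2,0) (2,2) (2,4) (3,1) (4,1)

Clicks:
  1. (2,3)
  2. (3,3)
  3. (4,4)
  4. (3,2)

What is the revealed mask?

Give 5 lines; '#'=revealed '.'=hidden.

Answer: .....
.....
...#.
..###
..###

Derivation:
Click 1 (2,3) count=3: revealed 1 new [(2,3)] -> total=1
Click 2 (3,3) count=2: revealed 1 new [(3,3)] -> total=2
Click 3 (4,4) count=0: revealed 5 new [(3,2) (3,4) (4,2) (4,3) (4,4)] -> total=7
Click 4 (3,2) count=3: revealed 0 new [(none)] -> total=7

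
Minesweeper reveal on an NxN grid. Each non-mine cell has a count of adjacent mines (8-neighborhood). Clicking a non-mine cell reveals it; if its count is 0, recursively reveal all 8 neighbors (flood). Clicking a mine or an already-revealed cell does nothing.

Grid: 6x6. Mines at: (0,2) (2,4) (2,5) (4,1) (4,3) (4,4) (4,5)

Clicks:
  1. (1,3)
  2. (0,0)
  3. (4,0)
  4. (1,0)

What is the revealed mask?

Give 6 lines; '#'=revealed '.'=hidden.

Click 1 (1,3) count=2: revealed 1 new [(1,3)] -> total=1
Click 2 (0,0) count=0: revealed 13 new [(0,0) (0,1) (1,0) (1,1) (1,2) (2,0) (2,1) (2,2) (2,3) (3,0) (3,1) (3,2) (3,3)] -> total=14
Click 3 (4,0) count=1: revealed 1 new [(4,0)] -> total=15
Click 4 (1,0) count=0: revealed 0 new [(none)] -> total=15

Answer: ##....
####..
####..
####..
#.....
......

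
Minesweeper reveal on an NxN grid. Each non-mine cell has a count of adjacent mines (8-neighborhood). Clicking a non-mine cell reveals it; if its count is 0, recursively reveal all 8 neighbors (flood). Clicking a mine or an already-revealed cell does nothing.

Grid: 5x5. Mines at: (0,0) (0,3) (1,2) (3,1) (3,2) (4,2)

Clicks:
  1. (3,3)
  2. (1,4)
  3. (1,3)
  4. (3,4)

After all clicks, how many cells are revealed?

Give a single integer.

Click 1 (3,3) count=2: revealed 1 new [(3,3)] -> total=1
Click 2 (1,4) count=1: revealed 1 new [(1,4)] -> total=2
Click 3 (1,3) count=2: revealed 1 new [(1,3)] -> total=3
Click 4 (3,4) count=0: revealed 5 new [(2,3) (2,4) (3,4) (4,3) (4,4)] -> total=8

Answer: 8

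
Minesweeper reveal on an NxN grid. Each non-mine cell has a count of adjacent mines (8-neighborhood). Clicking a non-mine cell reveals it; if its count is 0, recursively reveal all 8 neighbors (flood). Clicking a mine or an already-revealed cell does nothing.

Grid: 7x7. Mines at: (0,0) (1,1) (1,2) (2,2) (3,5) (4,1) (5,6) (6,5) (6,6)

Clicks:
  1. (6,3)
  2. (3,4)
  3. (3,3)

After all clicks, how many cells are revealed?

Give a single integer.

Answer: 16

Derivation:
Click 1 (6,3) count=0: revealed 16 new [(3,2) (3,3) (3,4) (4,2) (4,3) (4,4) (5,0) (5,1) (5,2) (5,3) (5,4) (6,0) (6,1) (6,2) (6,3) (6,4)] -> total=16
Click 2 (3,4) count=1: revealed 0 new [(none)] -> total=16
Click 3 (3,3) count=1: revealed 0 new [(none)] -> total=16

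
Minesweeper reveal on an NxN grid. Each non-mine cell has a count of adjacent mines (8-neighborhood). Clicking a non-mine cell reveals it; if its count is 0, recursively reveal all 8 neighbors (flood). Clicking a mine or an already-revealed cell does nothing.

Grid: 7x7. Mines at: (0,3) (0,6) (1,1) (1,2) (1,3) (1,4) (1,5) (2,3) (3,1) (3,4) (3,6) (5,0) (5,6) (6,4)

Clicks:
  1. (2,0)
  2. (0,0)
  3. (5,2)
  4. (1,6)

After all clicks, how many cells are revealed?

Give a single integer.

Click 1 (2,0) count=2: revealed 1 new [(2,0)] -> total=1
Click 2 (0,0) count=1: revealed 1 new [(0,0)] -> total=2
Click 3 (5,2) count=0: revealed 9 new [(4,1) (4,2) (4,3) (5,1) (5,2) (5,3) (6,1) (6,2) (6,3)] -> total=11
Click 4 (1,6) count=2: revealed 1 new [(1,6)] -> total=12

Answer: 12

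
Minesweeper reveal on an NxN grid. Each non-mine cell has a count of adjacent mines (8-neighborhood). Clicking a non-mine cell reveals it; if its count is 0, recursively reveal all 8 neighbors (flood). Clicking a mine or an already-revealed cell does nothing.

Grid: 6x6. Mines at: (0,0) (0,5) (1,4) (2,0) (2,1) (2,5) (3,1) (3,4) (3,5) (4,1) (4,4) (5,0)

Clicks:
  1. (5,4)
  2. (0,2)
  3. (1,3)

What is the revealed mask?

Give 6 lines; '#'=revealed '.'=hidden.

Click 1 (5,4) count=1: revealed 1 new [(5,4)] -> total=1
Click 2 (0,2) count=0: revealed 6 new [(0,1) (0,2) (0,3) (1,1) (1,2) (1,3)] -> total=7
Click 3 (1,3) count=1: revealed 0 new [(none)] -> total=7

Answer: .###..
.###..
......
......
......
....#.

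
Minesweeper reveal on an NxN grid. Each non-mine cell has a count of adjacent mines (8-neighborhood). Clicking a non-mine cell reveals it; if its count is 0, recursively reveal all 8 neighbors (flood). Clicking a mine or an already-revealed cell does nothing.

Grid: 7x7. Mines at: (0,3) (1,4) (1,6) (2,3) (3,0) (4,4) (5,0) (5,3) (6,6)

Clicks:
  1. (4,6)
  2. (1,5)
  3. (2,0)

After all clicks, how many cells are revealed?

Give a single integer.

Answer: 10

Derivation:
Click 1 (4,6) count=0: revealed 8 new [(2,5) (2,6) (3,5) (3,6) (4,5) (4,6) (5,5) (5,6)] -> total=8
Click 2 (1,5) count=2: revealed 1 new [(1,5)] -> total=9
Click 3 (2,0) count=1: revealed 1 new [(2,0)] -> total=10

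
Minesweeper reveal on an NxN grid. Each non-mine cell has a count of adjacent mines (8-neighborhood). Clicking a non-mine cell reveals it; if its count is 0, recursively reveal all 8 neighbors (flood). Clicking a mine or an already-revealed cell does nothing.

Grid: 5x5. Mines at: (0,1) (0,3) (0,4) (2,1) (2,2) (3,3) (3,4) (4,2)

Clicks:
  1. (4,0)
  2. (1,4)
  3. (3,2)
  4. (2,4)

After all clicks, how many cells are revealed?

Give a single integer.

Click 1 (4,0) count=0: revealed 4 new [(3,0) (3,1) (4,0) (4,1)] -> total=4
Click 2 (1,4) count=2: revealed 1 new [(1,4)] -> total=5
Click 3 (3,2) count=4: revealed 1 new [(3,2)] -> total=6
Click 4 (2,4) count=2: revealed 1 new [(2,4)] -> total=7

Answer: 7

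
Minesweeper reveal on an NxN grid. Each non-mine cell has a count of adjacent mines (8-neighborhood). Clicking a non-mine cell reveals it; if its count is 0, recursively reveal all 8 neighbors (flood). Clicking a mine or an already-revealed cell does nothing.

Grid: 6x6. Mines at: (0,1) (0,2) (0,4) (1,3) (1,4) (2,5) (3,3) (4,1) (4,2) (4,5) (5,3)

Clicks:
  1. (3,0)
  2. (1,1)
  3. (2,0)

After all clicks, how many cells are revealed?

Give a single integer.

Answer: 9

Derivation:
Click 1 (3,0) count=1: revealed 1 new [(3,0)] -> total=1
Click 2 (1,1) count=2: revealed 1 new [(1,1)] -> total=2
Click 3 (2,0) count=0: revealed 7 new [(1,0) (1,2) (2,0) (2,1) (2,2) (3,1) (3,2)] -> total=9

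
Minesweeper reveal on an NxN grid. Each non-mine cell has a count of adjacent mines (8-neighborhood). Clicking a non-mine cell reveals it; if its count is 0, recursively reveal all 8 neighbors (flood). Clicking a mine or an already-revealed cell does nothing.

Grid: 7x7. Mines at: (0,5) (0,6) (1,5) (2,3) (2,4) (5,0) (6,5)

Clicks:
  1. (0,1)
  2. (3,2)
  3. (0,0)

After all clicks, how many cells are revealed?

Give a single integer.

Click 1 (0,1) count=0: revealed 39 new [(0,0) (0,1) (0,2) (0,3) (0,4) (1,0) (1,1) (1,2) (1,3) (1,4) (2,0) (2,1) (2,2) (2,5) (2,6) (3,0) (3,1) (3,2) (3,3) (3,4) (3,5) (3,6) (4,0) (4,1) (4,2) (4,3) (4,4) (4,5) (4,6) (5,1) (5,2) (5,3) (5,4) (5,5) (5,6) (6,1) (6,2) (6,3) (6,4)] -> total=39
Click 2 (3,2) count=1: revealed 0 new [(none)] -> total=39
Click 3 (0,0) count=0: revealed 0 new [(none)] -> total=39

Answer: 39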